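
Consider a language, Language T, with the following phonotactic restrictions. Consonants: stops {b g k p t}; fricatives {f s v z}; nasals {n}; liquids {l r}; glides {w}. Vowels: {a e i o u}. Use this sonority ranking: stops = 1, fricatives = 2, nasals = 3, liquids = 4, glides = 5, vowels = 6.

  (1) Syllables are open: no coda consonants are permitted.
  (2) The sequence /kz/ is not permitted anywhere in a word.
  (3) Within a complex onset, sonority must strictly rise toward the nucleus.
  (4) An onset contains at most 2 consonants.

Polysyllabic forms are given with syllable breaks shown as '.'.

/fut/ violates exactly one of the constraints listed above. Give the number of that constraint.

1

/fut/: syllable 1 coda /t/ has 1 consonant (> 0).
This is a violation of constraint 1: "Syllables are open: no coda consonants are permitted."
The remaining constraints (2, 3, 4) are satisfied.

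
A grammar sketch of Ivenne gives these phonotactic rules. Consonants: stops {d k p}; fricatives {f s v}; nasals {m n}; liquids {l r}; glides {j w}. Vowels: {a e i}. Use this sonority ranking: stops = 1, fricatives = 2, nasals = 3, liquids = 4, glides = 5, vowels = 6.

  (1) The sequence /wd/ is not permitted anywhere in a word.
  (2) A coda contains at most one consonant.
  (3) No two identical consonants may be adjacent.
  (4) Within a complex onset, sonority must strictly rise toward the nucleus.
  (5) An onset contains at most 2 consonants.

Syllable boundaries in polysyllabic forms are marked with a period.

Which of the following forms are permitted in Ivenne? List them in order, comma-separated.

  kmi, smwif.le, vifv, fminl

kmi — σ1 onset /km/ (1→3 rises), coda /∅/ ok → permitted
smwif.le — violates constraint 5: syllable 1 onset /smw/ has 3 consonants (> 2) → not permitted
vifv — violates constraint 2: syllable 1 coda /fv/ has 2 consonants (> 1) → not permitted
fminl — violates constraint 2: syllable 1 coda /nl/ has 2 consonants (> 1) → not permitted

kmi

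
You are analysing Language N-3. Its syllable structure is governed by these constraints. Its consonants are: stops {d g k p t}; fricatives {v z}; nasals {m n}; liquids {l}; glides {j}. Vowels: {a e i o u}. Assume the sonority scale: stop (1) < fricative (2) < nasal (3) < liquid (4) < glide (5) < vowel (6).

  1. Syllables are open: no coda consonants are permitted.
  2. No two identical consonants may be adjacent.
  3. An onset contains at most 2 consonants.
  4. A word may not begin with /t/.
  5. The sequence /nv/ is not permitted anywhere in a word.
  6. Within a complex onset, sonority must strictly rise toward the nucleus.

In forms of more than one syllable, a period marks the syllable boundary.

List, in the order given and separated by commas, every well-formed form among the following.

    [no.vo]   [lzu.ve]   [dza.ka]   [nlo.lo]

[no.vo] — σ1 onset /n/, coda /∅/ ok; σ2 onset /v/, coda /∅/ ok → well-formed
[lzu.ve] — violates constraint 6: syllable 1 onset /lz/: /l/ (liquid, 4) → /z/ (fricative, 2) does not rise → ill-formed
[dza.ka] — σ1 onset /dz/ (1→2 rises), coda /∅/ ok; σ2 onset /k/, coda /∅/ ok → well-formed
[nlo.lo] — σ1 onset /nl/ (3→4 rises), coda /∅/ ok; σ2 onset /l/, coda /∅/ ok → well-formed

[no.vo], [dza.ka], [nlo.lo]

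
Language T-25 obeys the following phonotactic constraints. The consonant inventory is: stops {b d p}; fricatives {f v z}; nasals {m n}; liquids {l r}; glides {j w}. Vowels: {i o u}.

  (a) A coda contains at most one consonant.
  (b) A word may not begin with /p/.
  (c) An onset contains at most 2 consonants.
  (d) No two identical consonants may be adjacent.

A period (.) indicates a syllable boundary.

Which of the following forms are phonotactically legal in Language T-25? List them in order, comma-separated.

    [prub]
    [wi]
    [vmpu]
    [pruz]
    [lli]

[prub] — violates constraint (b): word begins with /p/ → phonotactically illegal
[wi] — σ1 onset /w/, coda /∅/ ok → phonotactically legal
[vmpu] — violates constraint (c): syllable 1 onset /vmp/ has 3 consonants (> 2) → phonotactically illegal
[pruz] — violates constraint (b): word begins with /p/ → phonotactically illegal
[lli] — violates constraint (d): adjacent identical consonants /ll/ → phonotactically illegal

[wi]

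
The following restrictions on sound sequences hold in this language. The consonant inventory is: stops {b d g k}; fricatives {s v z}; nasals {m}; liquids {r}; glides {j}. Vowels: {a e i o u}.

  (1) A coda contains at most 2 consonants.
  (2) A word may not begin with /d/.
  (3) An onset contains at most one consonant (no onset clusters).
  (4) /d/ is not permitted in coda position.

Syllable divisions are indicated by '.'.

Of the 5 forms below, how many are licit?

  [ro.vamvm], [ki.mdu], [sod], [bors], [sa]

2

[ro.vamvm] — violates constraint 1: syllable 2 coda /mvm/ has 3 consonants (> 2) → illicit
[ki.mdu] — violates constraint 3: syllable 2 onset /md/ has 2 consonants (> 1) → illicit
[sod] — violates constraint 4: syllable 1 coda contains /d/ → illicit
[bors] — σ1 onset /b/, coda /rs/ (2C) ok → licit
[sa] — σ1 onset /s/, coda /∅/ ok → licit
Licit: [bors], [sa] → 2.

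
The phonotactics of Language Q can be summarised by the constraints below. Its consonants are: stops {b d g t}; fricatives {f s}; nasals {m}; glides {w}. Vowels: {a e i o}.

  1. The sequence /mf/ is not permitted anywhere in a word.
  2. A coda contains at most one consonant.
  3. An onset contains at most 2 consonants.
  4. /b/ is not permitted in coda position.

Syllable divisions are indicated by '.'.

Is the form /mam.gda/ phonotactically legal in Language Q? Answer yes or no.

yes

/mam.gda/ — σ1 onset /m/, coda /m/ ok; σ2 onset /gd/ (2C), coda /∅/ ok → phonotactically legal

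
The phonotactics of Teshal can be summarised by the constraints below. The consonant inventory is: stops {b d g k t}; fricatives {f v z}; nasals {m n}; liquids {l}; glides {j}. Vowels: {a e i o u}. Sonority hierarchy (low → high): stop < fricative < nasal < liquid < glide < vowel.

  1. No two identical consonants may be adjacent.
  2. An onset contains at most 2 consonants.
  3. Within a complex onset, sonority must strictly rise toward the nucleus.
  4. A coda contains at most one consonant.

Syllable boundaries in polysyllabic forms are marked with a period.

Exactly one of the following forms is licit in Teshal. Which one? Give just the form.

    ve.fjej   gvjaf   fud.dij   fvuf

ve.fjej — σ1 onset /v/, coda /∅/ ok; σ2 onset /fj/ (2→5 rises), coda /j/ ok → licit
gvjaf — violates constraint 2: syllable 1 onset /gvj/ has 3 consonants (> 2) → illicit
fud.dij — violates constraint 1: adjacent identical consonants /dd/ → illicit
fvuf — violates constraint 3: syllable 1 onset /fv/: /f/ (fricative, 2) → /v/ (fricative, 2) does not rise → illicit

ve.fjej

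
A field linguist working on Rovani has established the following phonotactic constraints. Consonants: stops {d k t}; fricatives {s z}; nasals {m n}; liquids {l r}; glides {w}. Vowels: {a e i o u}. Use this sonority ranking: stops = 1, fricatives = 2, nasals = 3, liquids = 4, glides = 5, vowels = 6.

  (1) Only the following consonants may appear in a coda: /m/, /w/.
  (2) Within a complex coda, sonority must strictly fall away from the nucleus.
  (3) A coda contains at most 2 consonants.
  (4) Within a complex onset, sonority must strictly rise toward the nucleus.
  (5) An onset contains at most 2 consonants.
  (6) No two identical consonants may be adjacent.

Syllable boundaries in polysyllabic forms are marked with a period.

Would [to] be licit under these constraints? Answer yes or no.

yes

[to] — σ1 onset /t/, coda /∅/ ok → licit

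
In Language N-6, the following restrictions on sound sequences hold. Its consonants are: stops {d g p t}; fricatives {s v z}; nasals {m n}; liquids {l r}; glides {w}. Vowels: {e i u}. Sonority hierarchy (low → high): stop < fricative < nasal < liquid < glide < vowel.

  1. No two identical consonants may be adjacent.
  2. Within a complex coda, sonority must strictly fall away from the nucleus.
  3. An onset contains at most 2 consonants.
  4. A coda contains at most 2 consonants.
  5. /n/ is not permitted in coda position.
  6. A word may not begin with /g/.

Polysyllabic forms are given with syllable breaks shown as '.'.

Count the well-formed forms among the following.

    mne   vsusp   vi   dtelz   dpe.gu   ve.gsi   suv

7

mne — σ1 onset /mn/ (2C), coda /∅/ ok → well-formed
vsusp — σ1 onset /vs/ (2C), coda /sp/ (2→1 falls) ok → well-formed
vi — σ1 onset /v/, coda /∅/ ok → well-formed
dtelz — σ1 onset /dt/ (2C), coda /lz/ (4→2 falls) ok → well-formed
dpe.gu — σ1 onset /dp/ (2C), coda /∅/ ok; σ2 onset /g/, coda /∅/ ok → well-formed
ve.gsi — σ1 onset /v/, coda /∅/ ok; σ2 onset /gs/ (2C), coda /∅/ ok → well-formed
suv — σ1 onset /s/, coda /v/ ok → well-formed
Well-formed: mne, vsusp, vi, dtelz, dpe.gu, ve.gsi, suv → 7.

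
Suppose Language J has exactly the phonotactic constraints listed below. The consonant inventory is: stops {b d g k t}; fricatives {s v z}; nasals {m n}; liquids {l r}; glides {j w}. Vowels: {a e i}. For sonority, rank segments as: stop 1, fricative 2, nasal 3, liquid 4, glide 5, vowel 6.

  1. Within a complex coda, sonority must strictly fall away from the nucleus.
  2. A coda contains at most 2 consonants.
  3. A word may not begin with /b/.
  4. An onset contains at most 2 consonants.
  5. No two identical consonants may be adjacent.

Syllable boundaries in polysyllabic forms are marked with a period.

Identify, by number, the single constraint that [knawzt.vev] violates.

2

[knawzt.vev]: syllable 1 coda /wzt/ has 3 consonants (> 2).
This is a violation of constraint 2: "A coda contains at most 2 consonants."
The remaining constraints (1, 3, 4, 5) are satisfied.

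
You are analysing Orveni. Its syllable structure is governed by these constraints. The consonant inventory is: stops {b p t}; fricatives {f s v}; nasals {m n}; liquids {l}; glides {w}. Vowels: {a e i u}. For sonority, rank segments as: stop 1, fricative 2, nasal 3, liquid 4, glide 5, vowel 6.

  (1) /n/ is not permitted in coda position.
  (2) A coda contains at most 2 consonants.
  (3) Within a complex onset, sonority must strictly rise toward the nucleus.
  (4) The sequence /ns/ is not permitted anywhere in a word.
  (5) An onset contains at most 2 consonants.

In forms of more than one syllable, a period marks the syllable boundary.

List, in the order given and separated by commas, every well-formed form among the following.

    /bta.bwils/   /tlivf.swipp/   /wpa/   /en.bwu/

/bta.bwils/ — violates constraint 3: syllable 1 onset /bt/: /b/ (stop, 1) → /t/ (stop, 1) does not rise → ill-formed
/tlivf.swipp/ — σ1 onset /tl/ (1→4 rises), coda /vf/ (2C) ok; σ2 onset /sw/ (2→5 rises), coda /pp/ (2C) ok → well-formed
/wpa/ — violates constraint 3: syllable 1 onset /wp/: /w/ (glide, 5) → /p/ (stop, 1) does not rise → ill-formed
/en.bwu/ — violates constraint 1: syllable 1 coda contains /n/ → ill-formed

/tlivf.swipp/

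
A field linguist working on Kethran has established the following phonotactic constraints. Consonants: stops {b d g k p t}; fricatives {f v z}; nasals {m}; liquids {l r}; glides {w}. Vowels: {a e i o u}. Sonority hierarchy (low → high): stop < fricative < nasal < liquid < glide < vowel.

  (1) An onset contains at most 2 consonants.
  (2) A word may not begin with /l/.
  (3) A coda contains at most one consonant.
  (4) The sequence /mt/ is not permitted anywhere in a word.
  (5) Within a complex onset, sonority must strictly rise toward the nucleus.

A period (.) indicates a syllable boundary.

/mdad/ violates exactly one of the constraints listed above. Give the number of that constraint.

/mdad/: syllable 1 onset /md/: /m/ (nasal, 3) → /d/ (stop, 1) does not rise.
This is a violation of constraint 5: "Within a complex onset, sonority must strictly rise toward the nucleus."
The remaining constraints (1, 2, 3, 4) are satisfied.

5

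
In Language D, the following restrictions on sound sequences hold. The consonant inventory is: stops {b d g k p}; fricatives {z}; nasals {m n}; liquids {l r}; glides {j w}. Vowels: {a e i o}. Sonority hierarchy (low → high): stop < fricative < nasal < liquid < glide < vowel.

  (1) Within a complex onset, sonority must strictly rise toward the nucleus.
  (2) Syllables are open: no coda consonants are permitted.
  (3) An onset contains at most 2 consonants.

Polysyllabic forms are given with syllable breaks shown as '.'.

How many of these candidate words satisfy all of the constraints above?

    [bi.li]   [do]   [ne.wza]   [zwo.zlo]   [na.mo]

4

[bi.li] — σ1 onset /b/, coda /∅/ ok; σ2 onset /l/, coda /∅/ ok → permitted
[do] — σ1 onset /d/, coda /∅/ ok → permitted
[ne.wza] — violates constraint 1: syllable 2 onset /wz/: /w/ (glide, 5) → /z/ (fricative, 2) does not rise → not permitted
[zwo.zlo] — σ1 onset /zw/ (2→5 rises), coda /∅/ ok; σ2 onset /zl/ (2→4 rises), coda /∅/ ok → permitted
[na.mo] — σ1 onset /n/, coda /∅/ ok; σ2 onset /m/, coda /∅/ ok → permitted
Permitted: [bi.li], [do], [zwo.zlo], [na.mo] → 4.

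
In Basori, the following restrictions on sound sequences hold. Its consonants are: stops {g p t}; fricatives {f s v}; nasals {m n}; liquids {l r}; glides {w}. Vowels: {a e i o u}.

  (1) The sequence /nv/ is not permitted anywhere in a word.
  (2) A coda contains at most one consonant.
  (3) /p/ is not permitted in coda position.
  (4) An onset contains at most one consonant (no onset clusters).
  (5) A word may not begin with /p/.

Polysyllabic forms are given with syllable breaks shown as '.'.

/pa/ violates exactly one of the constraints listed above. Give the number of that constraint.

/pa/: word begins with /p/.
This is a violation of constraint 5: "A word may not begin with /p/."
The remaining constraints (1, 2, 3, 4) are satisfied.

5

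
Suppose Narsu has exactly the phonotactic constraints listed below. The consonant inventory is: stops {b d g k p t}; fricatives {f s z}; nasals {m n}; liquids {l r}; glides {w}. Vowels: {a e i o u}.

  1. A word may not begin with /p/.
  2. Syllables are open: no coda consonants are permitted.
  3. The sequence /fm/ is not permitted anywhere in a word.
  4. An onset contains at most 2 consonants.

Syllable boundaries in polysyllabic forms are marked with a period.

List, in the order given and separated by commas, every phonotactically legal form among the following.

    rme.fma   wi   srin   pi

wi

rme.fma — violates constraint 3: contains banned sequence /fm/ → phonotactically illegal
wi — σ1 onset /w/, coda /∅/ ok → phonotactically legal
srin — violates constraint 2: syllable 1 coda /n/ has 1 consonant (> 0) → phonotactically illegal
pi — violates constraint 1: word begins with /p/ → phonotactically illegal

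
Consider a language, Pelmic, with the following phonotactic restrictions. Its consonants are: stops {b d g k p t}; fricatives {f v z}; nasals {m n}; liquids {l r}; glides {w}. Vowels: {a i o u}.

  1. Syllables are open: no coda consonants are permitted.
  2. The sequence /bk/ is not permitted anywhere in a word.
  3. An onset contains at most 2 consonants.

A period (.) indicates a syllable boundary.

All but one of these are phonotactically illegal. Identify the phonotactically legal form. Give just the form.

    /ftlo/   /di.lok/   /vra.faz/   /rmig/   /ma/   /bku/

/ftlo/ — violates constraint 3: syllable 1 onset /ftl/ has 3 consonants (> 2) → phonotactically illegal
/di.lok/ — violates constraint 1: syllable 2 coda /k/ has 1 consonant (> 0) → phonotactically illegal
/vra.faz/ — violates constraint 1: syllable 2 coda /z/ has 1 consonant (> 0) → phonotactically illegal
/rmig/ — violates constraint 1: syllable 1 coda /g/ has 1 consonant (> 0) → phonotactically illegal
/ma/ — σ1 onset /m/, coda /∅/ ok → phonotactically legal
/bku/ — violates constraint 2: contains banned sequence /bk/ → phonotactically illegal

/ma/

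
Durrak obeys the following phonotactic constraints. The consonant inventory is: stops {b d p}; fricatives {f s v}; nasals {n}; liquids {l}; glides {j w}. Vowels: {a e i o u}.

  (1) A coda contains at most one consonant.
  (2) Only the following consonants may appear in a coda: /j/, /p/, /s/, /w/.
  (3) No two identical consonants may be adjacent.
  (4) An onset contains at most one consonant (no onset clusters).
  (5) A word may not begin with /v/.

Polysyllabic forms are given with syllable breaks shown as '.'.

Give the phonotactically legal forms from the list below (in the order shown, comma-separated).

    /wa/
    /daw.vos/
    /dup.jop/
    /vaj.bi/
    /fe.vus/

/wa/ — σ1 onset /w/, coda /∅/ ok → phonotactically legal
/daw.vos/ — σ1 onset /d/, coda /w/ ok; σ2 onset /v/, coda /s/ ok → phonotactically legal
/dup.jop/ — σ1 onset /d/, coda /p/ ok; σ2 onset /j/, coda /p/ ok → phonotactically legal
/vaj.bi/ — violates constraint 5: word begins with /v/ → phonotactically illegal
/fe.vus/ — σ1 onset /f/, coda /∅/ ok; σ2 onset /v/, coda /s/ ok → phonotactically legal

/wa/, /daw.vos/, /dup.jop/, /fe.vus/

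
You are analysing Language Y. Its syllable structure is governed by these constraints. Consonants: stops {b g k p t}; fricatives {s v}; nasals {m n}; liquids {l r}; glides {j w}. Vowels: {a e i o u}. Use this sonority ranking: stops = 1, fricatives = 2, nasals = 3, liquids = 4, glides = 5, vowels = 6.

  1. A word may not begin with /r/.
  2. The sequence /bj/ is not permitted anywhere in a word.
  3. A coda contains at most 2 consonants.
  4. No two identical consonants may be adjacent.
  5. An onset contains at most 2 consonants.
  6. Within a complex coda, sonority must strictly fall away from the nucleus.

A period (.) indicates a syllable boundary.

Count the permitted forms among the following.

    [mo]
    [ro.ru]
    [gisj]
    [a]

2

[mo] — σ1 onset /m/, coda /∅/ ok → permitted
[ro.ru] — violates constraint 1: word begins with /r/ → not permitted
[gisj] — violates constraint 6: syllable 1 coda /sj/: /s/ (fricative, 2) → /j/ (glide, 5) does not fall → not permitted
[a] — σ1 onset /∅/, coda /∅/ ok → permitted
Permitted: [mo], [a] → 2.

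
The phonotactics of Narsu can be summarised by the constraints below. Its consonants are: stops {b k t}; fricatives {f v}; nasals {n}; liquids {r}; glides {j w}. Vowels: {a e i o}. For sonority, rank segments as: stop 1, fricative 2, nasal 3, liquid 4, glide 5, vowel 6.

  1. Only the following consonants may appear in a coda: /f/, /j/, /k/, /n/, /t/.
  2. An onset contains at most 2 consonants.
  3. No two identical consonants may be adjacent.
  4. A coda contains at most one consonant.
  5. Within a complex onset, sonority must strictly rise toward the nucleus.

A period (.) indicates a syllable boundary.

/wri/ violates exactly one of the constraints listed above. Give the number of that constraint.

/wri/: syllable 1 onset /wr/: /w/ (glide, 5) → /r/ (liquid, 4) does not rise.
This is a violation of constraint 5: "Within a complex onset, sonority must strictly rise toward the nucleus."
The remaining constraints (1, 2, 3, 4) are satisfied.

5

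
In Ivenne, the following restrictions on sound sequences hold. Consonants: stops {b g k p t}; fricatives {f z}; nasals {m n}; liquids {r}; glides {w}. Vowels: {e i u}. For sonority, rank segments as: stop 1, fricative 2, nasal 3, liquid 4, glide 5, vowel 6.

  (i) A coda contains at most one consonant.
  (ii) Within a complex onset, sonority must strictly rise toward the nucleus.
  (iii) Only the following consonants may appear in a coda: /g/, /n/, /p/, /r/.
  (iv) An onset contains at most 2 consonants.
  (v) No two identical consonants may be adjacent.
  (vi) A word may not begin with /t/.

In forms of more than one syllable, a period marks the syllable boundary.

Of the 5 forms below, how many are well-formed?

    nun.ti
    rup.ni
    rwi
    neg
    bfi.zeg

5

nun.ti — σ1 onset /n/, coda /n/ ok; σ2 onset /t/, coda /∅/ ok → well-formed
rup.ni — σ1 onset /r/, coda /p/ ok; σ2 onset /n/, coda /∅/ ok → well-formed
rwi — σ1 onset /rw/ (4→5 rises), coda /∅/ ok → well-formed
neg — σ1 onset /n/, coda /g/ ok → well-formed
bfi.zeg — σ1 onset /bf/ (1→2 rises), coda /∅/ ok; σ2 onset /z/, coda /g/ ok → well-formed
Well-formed: nun.ti, rup.ni, rwi, neg, bfi.zeg → 5.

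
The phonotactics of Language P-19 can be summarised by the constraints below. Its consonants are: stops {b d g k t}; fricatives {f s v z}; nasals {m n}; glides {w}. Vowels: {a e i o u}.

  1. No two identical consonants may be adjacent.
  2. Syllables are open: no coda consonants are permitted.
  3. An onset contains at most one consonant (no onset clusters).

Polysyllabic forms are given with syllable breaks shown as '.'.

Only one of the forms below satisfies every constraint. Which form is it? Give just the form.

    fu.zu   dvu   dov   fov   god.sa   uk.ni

fu.zu — σ1 onset /f/, coda /∅/ ok; σ2 onset /z/, coda /∅/ ok → well-formed
dvu — violates constraint 3: syllable 1 onset /dv/ has 2 consonants (> 1) → ill-formed
dov — violates constraint 2: syllable 1 coda /v/ has 1 consonant (> 0) → ill-formed
fov — violates constraint 2: syllable 1 coda /v/ has 1 consonant (> 0) → ill-formed
god.sa — violates constraint 2: syllable 1 coda /d/ has 1 consonant (> 0) → ill-formed
uk.ni — violates constraint 2: syllable 1 coda /k/ has 1 consonant (> 0) → ill-formed

fu.zu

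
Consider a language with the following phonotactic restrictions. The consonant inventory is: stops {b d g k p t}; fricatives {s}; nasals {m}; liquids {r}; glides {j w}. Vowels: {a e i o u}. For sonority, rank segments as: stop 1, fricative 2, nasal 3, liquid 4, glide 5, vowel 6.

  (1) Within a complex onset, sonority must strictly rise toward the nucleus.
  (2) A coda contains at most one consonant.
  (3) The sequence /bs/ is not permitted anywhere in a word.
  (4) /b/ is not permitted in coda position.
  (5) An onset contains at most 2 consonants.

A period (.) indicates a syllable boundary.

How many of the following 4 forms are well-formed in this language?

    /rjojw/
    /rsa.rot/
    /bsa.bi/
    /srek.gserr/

/rjojw/ — violates constraint 2: syllable 1 coda /jw/ has 2 consonants (> 1) → ill-formed
/rsa.rot/ — violates constraint 1: syllable 1 onset /rs/: /r/ (liquid, 4) → /s/ (fricative, 2) does not rise → ill-formed
/bsa.bi/ — violates constraint 3: contains banned sequence /bs/ → ill-formed
/srek.gserr/ — violates constraint 2: syllable 2 coda /rr/ has 2 consonants (> 1) → ill-formed
No form is well-formed → 0.

0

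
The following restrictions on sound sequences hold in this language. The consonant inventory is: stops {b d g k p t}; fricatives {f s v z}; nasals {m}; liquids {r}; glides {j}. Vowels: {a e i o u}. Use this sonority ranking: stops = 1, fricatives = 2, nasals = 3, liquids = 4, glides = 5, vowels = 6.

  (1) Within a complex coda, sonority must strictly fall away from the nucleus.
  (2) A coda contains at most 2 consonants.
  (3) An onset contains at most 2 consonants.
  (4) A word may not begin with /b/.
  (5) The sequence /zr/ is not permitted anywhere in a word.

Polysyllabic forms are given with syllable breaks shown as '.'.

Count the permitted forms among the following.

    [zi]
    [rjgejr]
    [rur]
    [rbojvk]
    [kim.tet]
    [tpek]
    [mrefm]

[zi] — σ1 onset /z/, coda /∅/ ok → permitted
[rjgejr] — violates constraint 3: syllable 1 onset /rjg/ has 3 consonants (> 2) → not permitted
[rur] — σ1 onset /r/, coda /r/ ok → permitted
[rbojvk] — violates constraint 2: syllable 1 coda /jvk/ has 3 consonants (> 2) → not permitted
[kim.tet] — σ1 onset /k/, coda /m/ ok; σ2 onset /t/, coda /t/ ok → permitted
[tpek] — σ1 onset /tp/ (2C), coda /k/ ok → permitted
[mrefm] — violates constraint 1: syllable 1 coda /fm/: /f/ (fricative, 2) → /m/ (nasal, 3) does not fall → not permitted
Permitted: [zi], [rur], [kim.tet], [tpek] → 4.

4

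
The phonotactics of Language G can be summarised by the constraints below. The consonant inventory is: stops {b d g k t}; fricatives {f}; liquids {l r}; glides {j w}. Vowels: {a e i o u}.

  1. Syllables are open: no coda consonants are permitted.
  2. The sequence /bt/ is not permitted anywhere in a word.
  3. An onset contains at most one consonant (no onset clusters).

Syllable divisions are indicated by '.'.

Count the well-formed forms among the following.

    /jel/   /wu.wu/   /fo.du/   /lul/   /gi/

3

/jel/ — violates constraint 1: syllable 1 coda /l/ has 1 consonant (> 0) → ill-formed
/wu.wu/ — σ1 onset /w/, coda /∅/ ok; σ2 onset /w/, coda /∅/ ok → well-formed
/fo.du/ — σ1 onset /f/, coda /∅/ ok; σ2 onset /d/, coda /∅/ ok → well-formed
/lul/ — violates constraint 1: syllable 1 coda /l/ has 1 consonant (> 0) → ill-formed
/gi/ — σ1 onset /g/, coda /∅/ ok → well-formed
Well-formed: /wu.wu/, /fo.du/, /gi/ → 3.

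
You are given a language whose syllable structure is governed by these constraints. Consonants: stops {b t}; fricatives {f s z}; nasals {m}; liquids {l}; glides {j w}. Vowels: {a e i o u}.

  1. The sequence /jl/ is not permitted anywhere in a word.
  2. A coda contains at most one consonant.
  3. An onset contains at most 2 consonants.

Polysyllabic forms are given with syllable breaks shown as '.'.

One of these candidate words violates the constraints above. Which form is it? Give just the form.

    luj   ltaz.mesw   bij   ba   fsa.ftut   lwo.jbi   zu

ltaz.mesw

luj — σ1 onset /l/, coda /j/ ok → phonotactically legal
ltaz.mesw — violates constraint 2: syllable 2 coda /sw/ has 2 consonants (> 1) → phonotactically illegal
bij — σ1 onset /b/, coda /j/ ok → phonotactically legal
ba — σ1 onset /b/, coda /∅/ ok → phonotactically legal
fsa.ftut — σ1 onset /fs/ (2C), coda /∅/ ok; σ2 onset /ft/ (2C), coda /t/ ok → phonotactically legal
lwo.jbi — σ1 onset /lw/ (2C), coda /∅/ ok; σ2 onset /jb/ (2C), coda /∅/ ok → phonotactically legal
zu — σ1 onset /z/, coda /∅/ ok → phonotactically legal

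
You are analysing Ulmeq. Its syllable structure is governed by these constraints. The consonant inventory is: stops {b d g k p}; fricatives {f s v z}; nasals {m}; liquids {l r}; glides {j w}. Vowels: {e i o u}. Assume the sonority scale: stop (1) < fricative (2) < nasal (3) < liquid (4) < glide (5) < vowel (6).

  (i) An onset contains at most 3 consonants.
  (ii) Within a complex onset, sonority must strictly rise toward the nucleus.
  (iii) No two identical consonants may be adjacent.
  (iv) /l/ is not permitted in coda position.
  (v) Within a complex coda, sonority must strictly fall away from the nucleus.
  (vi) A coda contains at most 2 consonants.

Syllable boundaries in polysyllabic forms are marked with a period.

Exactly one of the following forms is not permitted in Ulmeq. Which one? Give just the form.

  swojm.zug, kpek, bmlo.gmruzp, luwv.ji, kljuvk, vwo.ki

kpek

swojm.zug — σ1 onset /sw/ (2→5 rises), coda /jm/ (5→3 falls) ok; σ2 onset /z/, coda /g/ ok → permitted
kpek — violates constraint (ii): syllable 1 onset /kp/: /k/ (stop, 1) → /p/ (stop, 1) does not rise → not permitted
bmlo.gmruzp — σ1 onset /bml/ (1→3→4 rises), coda /∅/ ok; σ2 onset /gmr/ (1→3→4 rises), coda /zp/ (2→1 falls) ok → permitted
luwv.ji — σ1 onset /l/, coda /wv/ (5→2 falls) ok; σ2 onset /j/, coda /∅/ ok → permitted
kljuvk — σ1 onset /klj/ (1→4→5 rises), coda /vk/ (2→1 falls) ok → permitted
vwo.ki — σ1 onset /vw/ (2→5 rises), coda /∅/ ok; σ2 onset /k/, coda /∅/ ok → permitted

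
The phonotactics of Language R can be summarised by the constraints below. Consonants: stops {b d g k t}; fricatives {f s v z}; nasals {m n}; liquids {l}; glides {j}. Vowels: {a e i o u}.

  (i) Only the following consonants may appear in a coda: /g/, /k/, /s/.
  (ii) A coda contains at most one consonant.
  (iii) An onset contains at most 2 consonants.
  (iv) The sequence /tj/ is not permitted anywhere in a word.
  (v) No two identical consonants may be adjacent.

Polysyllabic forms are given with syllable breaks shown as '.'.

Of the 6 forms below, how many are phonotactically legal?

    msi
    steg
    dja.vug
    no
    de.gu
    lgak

6

msi — σ1 onset /ms/ (2C), coda /∅/ ok → phonotactically legal
steg — σ1 onset /st/ (2C), coda /g/ ok → phonotactically legal
dja.vug — σ1 onset /dj/ (2C), coda /∅/ ok; σ2 onset /v/, coda /g/ ok → phonotactically legal
no — σ1 onset /n/, coda /∅/ ok → phonotactically legal
de.gu — σ1 onset /d/, coda /∅/ ok; σ2 onset /g/, coda /∅/ ok → phonotactically legal
lgak — σ1 onset /lg/ (2C), coda /k/ ok → phonotactically legal
Phonotactically legal: msi, steg, dja.vug, no, de.gu, lgak → 6.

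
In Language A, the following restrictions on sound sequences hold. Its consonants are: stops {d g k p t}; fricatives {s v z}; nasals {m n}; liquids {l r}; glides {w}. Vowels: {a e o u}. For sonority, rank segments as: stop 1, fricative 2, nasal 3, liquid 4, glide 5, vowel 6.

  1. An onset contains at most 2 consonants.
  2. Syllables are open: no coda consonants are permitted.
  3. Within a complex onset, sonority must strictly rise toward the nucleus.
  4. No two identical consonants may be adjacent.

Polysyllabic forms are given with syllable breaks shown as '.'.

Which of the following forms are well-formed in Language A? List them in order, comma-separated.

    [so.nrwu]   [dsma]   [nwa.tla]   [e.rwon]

[so.nrwu] — violates constraint 1: syllable 2 onset /nrw/ has 3 consonants (> 2) → ill-formed
[dsma] — violates constraint 1: syllable 1 onset /dsm/ has 3 consonants (> 2) → ill-formed
[nwa.tla] — σ1 onset /nw/ (3→5 rises), coda /∅/ ok; σ2 onset /tl/ (1→4 rises), coda /∅/ ok → well-formed
[e.rwon] — violates constraint 2: syllable 2 coda /n/ has 1 consonant (> 0) → ill-formed

[nwa.tla]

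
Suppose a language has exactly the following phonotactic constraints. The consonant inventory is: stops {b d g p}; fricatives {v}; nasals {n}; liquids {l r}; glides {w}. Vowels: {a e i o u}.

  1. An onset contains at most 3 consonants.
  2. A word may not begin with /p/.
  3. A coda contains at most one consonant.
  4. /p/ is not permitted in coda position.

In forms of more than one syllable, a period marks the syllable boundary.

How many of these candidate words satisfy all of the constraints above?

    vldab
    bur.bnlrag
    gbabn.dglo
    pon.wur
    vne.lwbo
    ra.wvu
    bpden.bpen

4

vldab — σ1 onset /vld/ (3C), coda /b/ ok → permitted
bur.bnlrag — violates constraint 1: syllable 2 onset /bnlr/ has 4 consonants (> 3) → not permitted
gbabn.dglo — violates constraint 3: syllable 1 coda /bn/ has 2 consonants (> 1) → not permitted
pon.wur — violates constraint 2: word begins with /p/ → not permitted
vne.lwbo — σ1 onset /vn/ (2C), coda /∅/ ok; σ2 onset /lwb/ (3C), coda /∅/ ok → permitted
ra.wvu — σ1 onset /r/, coda /∅/ ok; σ2 onset /wv/ (2C), coda /∅/ ok → permitted
bpden.bpen — σ1 onset /bpd/ (3C), coda /n/ ok; σ2 onset /bp/ (2C), coda /n/ ok → permitted
Permitted: vldab, vne.lwbo, ra.wvu, bpden.bpen → 4.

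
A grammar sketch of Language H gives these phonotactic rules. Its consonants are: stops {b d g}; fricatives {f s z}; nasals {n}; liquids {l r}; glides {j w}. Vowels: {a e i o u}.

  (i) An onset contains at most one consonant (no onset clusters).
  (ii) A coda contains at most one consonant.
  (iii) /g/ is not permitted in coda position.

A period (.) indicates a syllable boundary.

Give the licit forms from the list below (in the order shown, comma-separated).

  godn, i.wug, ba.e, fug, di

ba.e, di

godn — violates constraint (ii): syllable 1 coda /dn/ has 2 consonants (> 1) → illicit
i.wug — violates constraint (iii): syllable 2 coda contains /g/ → illicit
ba.e — σ1 onset /b/, coda /∅/ ok; σ2 onset /∅/, coda /∅/ ok → licit
fug — violates constraint (iii): syllable 1 coda contains /g/ → illicit
di — σ1 onset /d/, coda /∅/ ok → licit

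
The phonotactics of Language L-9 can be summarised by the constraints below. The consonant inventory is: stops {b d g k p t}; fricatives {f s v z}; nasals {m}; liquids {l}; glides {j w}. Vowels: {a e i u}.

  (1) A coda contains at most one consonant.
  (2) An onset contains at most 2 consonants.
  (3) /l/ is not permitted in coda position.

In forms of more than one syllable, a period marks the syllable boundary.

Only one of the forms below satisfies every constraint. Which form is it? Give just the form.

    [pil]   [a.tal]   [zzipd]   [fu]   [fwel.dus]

[fu]

[pil] — violates constraint 3: syllable 1 coda contains /l/ → phonotactically illegal
[a.tal] — violates constraint 3: syllable 2 coda contains /l/ → phonotactically illegal
[zzipd] — violates constraint 1: syllable 1 coda /pd/ has 2 consonants (> 1) → phonotactically illegal
[fu] — σ1 onset /f/, coda /∅/ ok → phonotactically legal
[fwel.dus] — violates constraint 3: syllable 1 coda contains /l/ → phonotactically illegal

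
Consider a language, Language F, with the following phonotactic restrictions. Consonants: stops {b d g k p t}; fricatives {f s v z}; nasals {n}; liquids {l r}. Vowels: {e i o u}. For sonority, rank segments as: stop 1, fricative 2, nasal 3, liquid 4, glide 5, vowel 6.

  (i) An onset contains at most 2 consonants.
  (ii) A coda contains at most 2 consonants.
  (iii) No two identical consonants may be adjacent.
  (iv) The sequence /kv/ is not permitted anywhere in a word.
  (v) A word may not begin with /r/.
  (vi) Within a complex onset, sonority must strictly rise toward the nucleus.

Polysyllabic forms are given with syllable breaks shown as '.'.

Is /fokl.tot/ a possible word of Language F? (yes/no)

yes

/fokl.tot/ — σ1 onset /f/, coda /kl/ (2C) ok; σ2 onset /t/, coda /t/ ok → phonotactically legal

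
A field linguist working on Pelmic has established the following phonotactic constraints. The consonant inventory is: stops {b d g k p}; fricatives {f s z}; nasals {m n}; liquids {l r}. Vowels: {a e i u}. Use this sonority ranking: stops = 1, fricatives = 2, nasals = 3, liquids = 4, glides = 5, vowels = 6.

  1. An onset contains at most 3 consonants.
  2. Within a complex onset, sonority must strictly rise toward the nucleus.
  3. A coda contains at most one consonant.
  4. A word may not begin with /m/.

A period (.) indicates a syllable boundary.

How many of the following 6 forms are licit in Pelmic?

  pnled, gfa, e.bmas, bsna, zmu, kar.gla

6

pnled — σ1 onset /pnl/ (1→3→4 rises), coda /d/ ok → licit
gfa — σ1 onset /gf/ (1→2 rises), coda /∅/ ok → licit
e.bmas — σ1 onset /∅/, coda /∅/ ok; σ2 onset /bm/ (1→3 rises), coda /s/ ok → licit
bsna — σ1 onset /bsn/ (1→2→3 rises), coda /∅/ ok → licit
zmu — σ1 onset /zm/ (2→3 rises), coda /∅/ ok → licit
kar.gla — σ1 onset /k/, coda /r/ ok; σ2 onset /gl/ (1→4 rises), coda /∅/ ok → licit
Licit: pnled, gfa, e.bmas, bsna, zmu, kar.gla → 6.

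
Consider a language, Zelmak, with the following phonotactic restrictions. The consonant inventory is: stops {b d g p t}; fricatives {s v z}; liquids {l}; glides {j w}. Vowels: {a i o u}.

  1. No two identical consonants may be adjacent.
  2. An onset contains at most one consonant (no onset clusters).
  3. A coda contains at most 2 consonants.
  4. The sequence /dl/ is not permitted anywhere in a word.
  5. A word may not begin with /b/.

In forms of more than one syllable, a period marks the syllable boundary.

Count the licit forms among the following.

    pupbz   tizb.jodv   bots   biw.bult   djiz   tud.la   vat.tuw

pupbz — violates constraint 3: syllable 1 coda /pbz/ has 3 consonants (> 2) → illicit
tizb.jodv — σ1 onset /t/, coda /zb/ (2C) ok; σ2 onset /j/, coda /dv/ (2C) ok → licit
bots — violates constraint 5: word begins with /b/ → illicit
biw.bult — violates constraint 5: word begins with /b/ → illicit
djiz — violates constraint 2: syllable 1 onset /dj/ has 2 consonants (> 1) → illicit
tud.la — violates constraint 4: contains banned sequence /dl/ → illicit
vat.tuw — violates constraint 1: adjacent identical consonants /tt/ → illicit
Licit: tizb.jodv → 1.

1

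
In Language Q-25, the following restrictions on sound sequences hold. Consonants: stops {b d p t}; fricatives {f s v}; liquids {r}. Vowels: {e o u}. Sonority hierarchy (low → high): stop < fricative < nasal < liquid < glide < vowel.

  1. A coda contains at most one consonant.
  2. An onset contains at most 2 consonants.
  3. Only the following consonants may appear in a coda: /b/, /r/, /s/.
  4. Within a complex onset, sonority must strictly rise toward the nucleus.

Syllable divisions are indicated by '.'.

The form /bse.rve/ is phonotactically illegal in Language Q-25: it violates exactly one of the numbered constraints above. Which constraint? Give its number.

4

/bse.rve/: syllable 2 onset /rv/: /r/ (liquid, 4) → /v/ (fricative, 2) does not rise.
This is a violation of constraint 4: "Within a complex onset, sonority must strictly rise toward the nucleus."
The remaining constraints (1, 2, 3) are satisfied.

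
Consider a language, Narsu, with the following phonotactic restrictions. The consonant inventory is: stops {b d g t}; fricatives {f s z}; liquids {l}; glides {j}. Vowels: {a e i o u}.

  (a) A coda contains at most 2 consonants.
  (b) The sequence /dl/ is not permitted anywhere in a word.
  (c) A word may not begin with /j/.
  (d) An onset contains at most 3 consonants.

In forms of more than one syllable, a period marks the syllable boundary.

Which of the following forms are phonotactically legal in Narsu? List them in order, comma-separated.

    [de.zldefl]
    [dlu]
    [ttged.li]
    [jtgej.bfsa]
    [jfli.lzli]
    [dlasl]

[de.zldefl] — σ1 onset /d/, coda /∅/ ok; σ2 onset /zld/ (3C), coda /fl/ (2C) ok → phonotactically legal
[dlu] — violates constraint (b): contains banned sequence /dl/ → phonotactically illegal
[ttged.li] — violates constraint (b): contains banned sequence /dl/ → phonotactically illegal
[jtgej.bfsa] — violates constraint (c): word begins with /j/ → phonotactically illegal
[jfli.lzli] — violates constraint (c): word begins with /j/ → phonotactically illegal
[dlasl] — violates constraint (b): contains banned sequence /dl/ → phonotactically illegal

[de.zldefl]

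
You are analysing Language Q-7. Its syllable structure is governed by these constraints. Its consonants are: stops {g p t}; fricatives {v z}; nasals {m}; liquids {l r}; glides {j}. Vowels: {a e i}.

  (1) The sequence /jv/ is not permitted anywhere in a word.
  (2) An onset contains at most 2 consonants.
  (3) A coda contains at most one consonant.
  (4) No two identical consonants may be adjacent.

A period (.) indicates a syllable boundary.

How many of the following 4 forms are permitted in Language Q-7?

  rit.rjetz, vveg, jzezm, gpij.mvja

0

rit.rjetz — violates constraint 3: syllable 2 coda /tz/ has 2 consonants (> 1) → not permitted
vveg — violates constraint 4: adjacent identical consonants /vv/ → not permitted
jzezm — violates constraint 3: syllable 1 coda /zm/ has 2 consonants (> 1) → not permitted
gpij.mvja — violates constraint 2: syllable 2 onset /mvj/ has 3 consonants (> 2) → not permitted
No form is permitted → 0.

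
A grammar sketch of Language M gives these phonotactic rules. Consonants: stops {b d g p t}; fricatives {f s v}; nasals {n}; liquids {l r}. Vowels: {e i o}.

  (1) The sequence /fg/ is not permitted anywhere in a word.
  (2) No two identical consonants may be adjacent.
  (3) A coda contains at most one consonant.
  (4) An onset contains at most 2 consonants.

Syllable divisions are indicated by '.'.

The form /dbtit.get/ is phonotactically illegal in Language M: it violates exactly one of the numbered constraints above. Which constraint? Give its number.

/dbtit.get/: syllable 1 onset /dbt/ has 3 consonants (> 2).
This is a violation of constraint 4: "An onset contains at most 2 consonants."
The remaining constraints (1, 2, 3) are satisfied.

4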